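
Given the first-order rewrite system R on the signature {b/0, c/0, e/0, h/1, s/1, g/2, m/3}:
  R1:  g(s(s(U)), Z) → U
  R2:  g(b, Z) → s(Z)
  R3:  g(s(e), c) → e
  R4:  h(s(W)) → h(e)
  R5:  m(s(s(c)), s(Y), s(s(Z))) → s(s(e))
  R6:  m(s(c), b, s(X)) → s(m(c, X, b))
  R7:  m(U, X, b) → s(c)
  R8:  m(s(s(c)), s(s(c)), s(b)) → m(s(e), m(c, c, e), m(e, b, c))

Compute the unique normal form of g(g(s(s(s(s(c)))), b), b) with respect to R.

c

1. g(g(s(s(s(s(c)))), b), b)  →  g(s(s(c)), b)   [R1 at 1]
2. g(s(s(c)), b)  →  c   [R1 at ε]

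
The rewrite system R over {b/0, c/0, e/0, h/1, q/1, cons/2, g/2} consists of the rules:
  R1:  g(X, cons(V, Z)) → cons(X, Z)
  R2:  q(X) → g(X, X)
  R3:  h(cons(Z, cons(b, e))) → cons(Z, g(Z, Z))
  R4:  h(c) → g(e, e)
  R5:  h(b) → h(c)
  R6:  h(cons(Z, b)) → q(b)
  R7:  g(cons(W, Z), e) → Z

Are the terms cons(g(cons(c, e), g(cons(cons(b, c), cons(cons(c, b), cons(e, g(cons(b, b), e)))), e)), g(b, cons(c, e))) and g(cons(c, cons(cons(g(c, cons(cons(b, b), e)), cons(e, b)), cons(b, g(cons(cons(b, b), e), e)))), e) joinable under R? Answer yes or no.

yes — NF(t₁) = cons(cons(cons(c, e), cons(e, b)), cons(b, e)), NF(t₂) = cons(cons(cons(c, e), cons(e, b)), cons(b, e))

Reduce t₁ = cons(g(cons(c, e), g(cons(cons(b, c), cons(cons(c, b), cons(e, g(cons(b, b), e)))), e)), g(b, cons(c, e))):
1. cons(g(cons(c, e), g(cons(cons(b, c), cons(cons(c, b), cons(e, g(cons(b, b), e)))), e)), g(b, cons(c, e)))  →  cons(g(cons(c, e), cons(cons(c, b), cons(e, g(cons(b, b), e)))), g(b, cons(c, e)))   [R7 at 1.2]
2. cons(g(cons(c, e), cons(cons(c, b), cons(e, g(cons(b, b), e)))), g(b, cons(c, e)))  →  cons(cons(cons(c, e), cons(e, g(cons(b, b), e))), g(b, cons(c, e)))   [R1 at 1]
3. cons(cons(cons(c, e), cons(e, g(cons(b, b), e))), g(b, cons(c, e)))  →  cons(cons(cons(c, e), cons(e, b)), g(b, cons(c, e)))   [R7 at 1.2.2]
4. cons(cons(cons(c, e), cons(e, b)), g(b, cons(c, e)))  →  cons(cons(cons(c, e), cons(e, b)), cons(b, e))   [R1 at 2]

Reduce t₂ = g(cons(c, cons(cons(g(c, cons(cons(b, b), e)), cons(e, b)), cons(b, g(cons(cons(b, b), e), e)))), e):
1. g(cons(c, cons(cons(g(c, cons(cons(b, b), e)), cons(e, b)), cons(b, g(cons(cons(b, b), e), e)))), e)  →  cons(cons(g(c, cons(cons(b, b), e)), cons(e, b)), cons(b, g(cons(cons(b, b), e), e)))   [R7 at ε]
2. cons(cons(g(c, cons(cons(b, b), e)), cons(e, b)), cons(b, g(cons(cons(b, b), e), e)))  →  cons(cons(cons(c, e), cons(e, b)), cons(b, g(cons(cons(b, b), e), e)))   [R1 at 1.1]
3. cons(cons(cons(c, e), cons(e, b)), cons(b, g(cons(cons(b, b), e), e)))  →  cons(cons(cons(c, e), cons(e, b)), cons(b, e))   [R7 at 2.2]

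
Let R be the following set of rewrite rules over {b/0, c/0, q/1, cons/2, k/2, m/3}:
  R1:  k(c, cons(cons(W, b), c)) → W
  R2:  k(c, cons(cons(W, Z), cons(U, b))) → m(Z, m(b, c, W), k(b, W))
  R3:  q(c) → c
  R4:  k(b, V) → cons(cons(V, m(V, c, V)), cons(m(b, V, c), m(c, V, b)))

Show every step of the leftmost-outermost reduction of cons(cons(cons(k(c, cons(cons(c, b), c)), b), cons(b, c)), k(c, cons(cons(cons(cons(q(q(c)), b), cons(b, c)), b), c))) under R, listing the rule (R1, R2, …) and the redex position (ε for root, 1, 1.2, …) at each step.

1. cons(cons(cons(k(c, cons(cons(c, b), c)), b), cons(b, c)), k(c, cons(cons(cons(cons(q(q(c)), b), cons(b, c)), b), c)))  →  cons(cons(cons(c, b), cons(b, c)), k(c, cons(cons(cons(cons(q(q(c)), b), cons(b, c)), b), c)))   [R1 at 1.1.1]
2. cons(cons(cons(c, b), cons(b, c)), k(c, cons(cons(cons(cons(q(q(c)), b), cons(b, c)), b), c)))  →  cons(cons(cons(c, b), cons(b, c)), cons(cons(q(q(c)), b), cons(b, c)))   [R1 at 2]
3. cons(cons(cons(c, b), cons(b, c)), cons(cons(q(q(c)), b), cons(b, c)))  →  cons(cons(cons(c, b), cons(b, c)), cons(cons(q(c), b), cons(b, c)))   [R3 at 2.1.1.1]
4. cons(cons(cons(c, b), cons(b, c)), cons(cons(q(c), b), cons(b, c)))  →  cons(cons(cons(c, b), cons(b, c)), cons(cons(c, b), cons(b, c)))   [R3 at 2.1.1]

cons(cons(cons(c, b), cons(b, c)), cons(cons(c, b), cons(b, c)))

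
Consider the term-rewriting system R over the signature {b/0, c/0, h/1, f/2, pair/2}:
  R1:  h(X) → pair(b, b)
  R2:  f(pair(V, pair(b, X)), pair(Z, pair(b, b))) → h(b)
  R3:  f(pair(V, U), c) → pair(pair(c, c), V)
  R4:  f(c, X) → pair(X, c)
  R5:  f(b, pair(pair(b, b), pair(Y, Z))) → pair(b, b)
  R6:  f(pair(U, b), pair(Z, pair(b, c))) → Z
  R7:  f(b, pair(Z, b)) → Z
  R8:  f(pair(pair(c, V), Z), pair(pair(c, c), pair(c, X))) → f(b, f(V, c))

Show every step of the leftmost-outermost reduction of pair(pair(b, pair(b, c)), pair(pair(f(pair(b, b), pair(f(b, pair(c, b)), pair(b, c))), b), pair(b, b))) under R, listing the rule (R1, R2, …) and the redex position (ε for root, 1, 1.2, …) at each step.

1. pair(pair(b, pair(b, c)), pair(pair(f(pair(b, b), pair(f(b, pair(c, b)), pair(b, c))), b), pair(b, b)))  →  pair(pair(b, pair(b, c)), pair(pair(f(b, pair(c, b)), b), pair(b, b)))   [R6 at 2.1.1]
2. pair(pair(b, pair(b, c)), pair(pair(f(b, pair(c, b)), b), pair(b, b)))  →  pair(pair(b, pair(b, c)), pair(pair(c, b), pair(b, b)))   [R7 at 2.1.1]

pair(pair(b, pair(b, c)), pair(pair(c, b), pair(b, b)))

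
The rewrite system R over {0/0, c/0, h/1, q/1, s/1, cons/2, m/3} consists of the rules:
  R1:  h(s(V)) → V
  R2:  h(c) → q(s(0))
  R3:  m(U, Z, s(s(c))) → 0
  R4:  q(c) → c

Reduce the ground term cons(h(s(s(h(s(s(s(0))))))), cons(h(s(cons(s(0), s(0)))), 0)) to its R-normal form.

1. cons(h(s(s(h(s(s(s(0))))))), cons(h(s(cons(s(0), s(0)))), 0))  →  cons(s(h(s(s(s(0))))), cons(h(s(cons(s(0), s(0)))), 0))   [R1 at 1]
2. cons(s(h(s(s(s(0))))), cons(h(s(cons(s(0), s(0)))), 0))  →  cons(s(s(s(0))), cons(h(s(cons(s(0), s(0)))), 0))   [R1 at 1.1]
3. cons(s(s(s(0))), cons(h(s(cons(s(0), s(0)))), 0))  →  cons(s(s(s(0))), cons(cons(s(0), s(0)), 0))   [R1 at 2.1]

cons(s(s(s(0))), cons(cons(s(0), s(0)), 0))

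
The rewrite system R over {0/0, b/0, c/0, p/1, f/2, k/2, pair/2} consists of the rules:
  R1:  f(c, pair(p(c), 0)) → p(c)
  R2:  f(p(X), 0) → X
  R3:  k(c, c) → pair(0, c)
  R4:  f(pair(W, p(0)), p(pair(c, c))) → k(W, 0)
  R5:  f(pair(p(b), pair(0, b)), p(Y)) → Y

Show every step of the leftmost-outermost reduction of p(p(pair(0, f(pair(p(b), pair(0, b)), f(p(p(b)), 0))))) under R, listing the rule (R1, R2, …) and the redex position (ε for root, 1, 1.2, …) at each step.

p(p(pair(0, b)))

1. p(p(pair(0, f(pair(p(b), pair(0, b)), f(p(p(b)), 0)))))  →  p(p(pair(0, f(pair(p(b), pair(0, b)), p(b)))))   [R2 at 1.1.2.2]
2. p(p(pair(0, f(pair(p(b), pair(0, b)), p(b)))))  →  p(p(pair(0, b)))   [R5 at 1.1.2]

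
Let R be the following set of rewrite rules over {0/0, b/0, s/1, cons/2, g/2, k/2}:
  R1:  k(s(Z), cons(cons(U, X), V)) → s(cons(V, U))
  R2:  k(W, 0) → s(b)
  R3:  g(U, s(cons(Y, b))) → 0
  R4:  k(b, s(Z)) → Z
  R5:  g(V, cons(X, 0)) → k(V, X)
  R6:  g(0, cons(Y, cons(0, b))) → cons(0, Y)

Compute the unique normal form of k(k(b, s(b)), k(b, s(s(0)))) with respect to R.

0

1. k(k(b, s(b)), k(b, s(s(0))))  →  k(b, k(b, s(s(0))))   [R4 at 1]
2. k(b, k(b, s(s(0))))  →  k(b, s(0))   [R4 at 2]
3. k(b, s(0))  →  0   [R4 at ε]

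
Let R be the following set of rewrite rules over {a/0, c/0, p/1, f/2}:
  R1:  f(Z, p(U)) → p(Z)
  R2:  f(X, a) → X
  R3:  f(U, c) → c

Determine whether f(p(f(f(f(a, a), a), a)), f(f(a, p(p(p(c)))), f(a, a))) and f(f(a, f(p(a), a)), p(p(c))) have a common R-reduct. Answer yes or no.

yes — NF(t₁) = p(p(a)), NF(t₂) = p(p(a))

Reduce t₁ = f(p(f(f(f(a, a), a), a)), f(f(a, p(p(p(c)))), f(a, a))):
1. f(p(f(f(f(a, a), a), a)), f(f(a, p(p(p(c)))), f(a, a)))  →  f(p(f(f(a, a), a)), f(f(a, p(p(p(c)))), f(a, a)))   [R2 at 1.1]
2. f(p(f(f(a, a), a)), f(f(a, p(p(p(c)))), f(a, a)))  →  f(p(f(a, a)), f(f(a, p(p(p(c)))), f(a, a)))   [R2 at 1.1]
3. f(p(f(a, a)), f(f(a, p(p(p(c)))), f(a, a)))  →  f(p(a), f(f(a, p(p(p(c)))), f(a, a)))   [R2 at 1.1]
4. f(p(a), f(f(a, p(p(p(c)))), f(a, a)))  →  f(p(a), f(p(a), f(a, a)))   [R1 at 2.1]
5. f(p(a), f(p(a), f(a, a)))  →  f(p(a), f(p(a), a))   [R2 at 2.2]
6. f(p(a), f(p(a), a))  →  f(p(a), p(a))   [R2 at 2]
7. f(p(a), p(a))  →  p(p(a))   [R1 at ε]

Reduce t₂ = f(f(a, f(p(a), a)), p(p(c))):
1. f(f(a, f(p(a), a)), p(p(c)))  →  p(f(a, f(p(a), a)))   [R1 at ε]
2. p(f(a, f(p(a), a)))  →  p(f(a, p(a)))   [R2 at 1.2]
3. p(f(a, p(a)))  →  p(p(a))   [R1 at 1]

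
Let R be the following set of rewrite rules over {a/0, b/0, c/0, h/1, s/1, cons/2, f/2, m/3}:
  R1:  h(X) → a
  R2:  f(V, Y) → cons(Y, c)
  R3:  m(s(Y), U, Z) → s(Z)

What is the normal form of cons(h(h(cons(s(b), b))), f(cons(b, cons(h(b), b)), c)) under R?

1. cons(h(h(cons(s(b), b))), f(cons(b, cons(h(b), b)), c))  →  cons(a, f(cons(b, cons(h(b), b)), c))   [R1 at 1]
2. cons(a, f(cons(b, cons(h(b), b)), c))  →  cons(a, cons(c, c))   [R2 at 2]

cons(a, cons(c, c))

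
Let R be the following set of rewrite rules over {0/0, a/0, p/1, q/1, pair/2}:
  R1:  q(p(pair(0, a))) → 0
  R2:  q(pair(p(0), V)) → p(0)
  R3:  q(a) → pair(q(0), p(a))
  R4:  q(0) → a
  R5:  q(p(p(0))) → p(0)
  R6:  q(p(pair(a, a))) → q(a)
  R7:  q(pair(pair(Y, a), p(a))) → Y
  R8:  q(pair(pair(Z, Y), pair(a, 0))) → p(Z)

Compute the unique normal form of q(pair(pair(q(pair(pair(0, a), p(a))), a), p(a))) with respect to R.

1. q(pair(pair(q(pair(pair(0, a), p(a))), a), p(a)))  →  q(pair(pair(0, a), p(a)))   [R7 at ε]
2. q(pair(pair(0, a), p(a)))  →  0   [R7 at ε]

0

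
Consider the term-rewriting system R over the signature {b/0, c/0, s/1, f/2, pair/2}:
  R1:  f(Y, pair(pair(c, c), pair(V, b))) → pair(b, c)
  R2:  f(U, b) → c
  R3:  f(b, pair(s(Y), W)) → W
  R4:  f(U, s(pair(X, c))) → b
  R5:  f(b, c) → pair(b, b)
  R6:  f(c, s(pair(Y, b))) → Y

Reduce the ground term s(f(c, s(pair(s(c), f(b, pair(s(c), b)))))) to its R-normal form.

s(s(c))

1. s(f(c, s(pair(s(c), f(b, pair(s(c), b))))))  →  s(f(c, s(pair(s(c), b))))   [R3 at 1.2.1.2]
2. s(f(c, s(pair(s(c), b))))  →  s(s(c))   [R6 at 1]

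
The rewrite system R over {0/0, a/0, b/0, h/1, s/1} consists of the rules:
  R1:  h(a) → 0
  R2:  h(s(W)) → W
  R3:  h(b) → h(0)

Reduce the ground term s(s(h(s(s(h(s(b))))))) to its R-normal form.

s(s(s(b)))

1. s(s(h(s(s(h(s(b)))))))  →  s(s(s(h(s(b)))))   [R2 at 1.1]
2. s(s(s(h(s(b)))))  →  s(s(s(b)))   [R2 at 1.1.1]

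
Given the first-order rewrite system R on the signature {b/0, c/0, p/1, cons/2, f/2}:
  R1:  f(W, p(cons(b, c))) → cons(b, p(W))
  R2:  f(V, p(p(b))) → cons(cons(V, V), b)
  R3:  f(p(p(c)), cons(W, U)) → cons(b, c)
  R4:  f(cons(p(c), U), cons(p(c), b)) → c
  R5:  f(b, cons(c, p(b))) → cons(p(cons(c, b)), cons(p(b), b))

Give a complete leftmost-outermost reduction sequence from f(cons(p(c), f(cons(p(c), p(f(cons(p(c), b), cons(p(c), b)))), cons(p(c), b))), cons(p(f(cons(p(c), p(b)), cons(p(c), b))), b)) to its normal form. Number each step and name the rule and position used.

1. f(cons(p(c), f(cons(p(c), p(f(cons(p(c), b), cons(p(c), b)))), cons(p(c), b))), cons(p(f(cons(p(c), p(b)), cons(p(c), b))), b))  →  f(cons(p(c), c), cons(p(f(cons(p(c), p(b)), cons(p(c), b))), b))   [R4 at 1.2]
2. f(cons(p(c), c), cons(p(f(cons(p(c), p(b)), cons(p(c), b))), b))  →  f(cons(p(c), c), cons(p(c), b))   [R4 at 2.1.1]
3. f(cons(p(c), c), cons(p(c), b))  →  c   [R4 at ε]

c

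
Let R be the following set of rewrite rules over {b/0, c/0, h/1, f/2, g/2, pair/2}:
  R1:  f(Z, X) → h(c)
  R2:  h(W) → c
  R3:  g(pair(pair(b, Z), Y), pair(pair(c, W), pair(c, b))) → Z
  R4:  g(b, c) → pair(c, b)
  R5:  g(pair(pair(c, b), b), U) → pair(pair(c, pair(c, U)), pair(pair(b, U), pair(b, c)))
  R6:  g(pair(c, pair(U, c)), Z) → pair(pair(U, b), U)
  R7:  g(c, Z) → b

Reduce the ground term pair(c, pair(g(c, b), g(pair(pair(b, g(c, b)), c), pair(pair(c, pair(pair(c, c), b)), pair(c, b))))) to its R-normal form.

1. pair(c, pair(g(c, b), g(pair(pair(b, g(c, b)), c), pair(pair(c, pair(pair(c, c), b)), pair(c, b)))))  →  pair(c, pair(b, g(pair(pair(b, g(c, b)), c), pair(pair(c, pair(pair(c, c), b)), pair(c, b)))))   [R7 at 2.1]
2. pair(c, pair(b, g(pair(pair(b, g(c, b)), c), pair(pair(c, pair(pair(c, c), b)), pair(c, b)))))  →  pair(c, pair(b, g(c, b)))   [R3 at 2.2]
3. pair(c, pair(b, g(c, b)))  →  pair(c, pair(b, b))   [R7 at 2.2]

pair(c, pair(b, b))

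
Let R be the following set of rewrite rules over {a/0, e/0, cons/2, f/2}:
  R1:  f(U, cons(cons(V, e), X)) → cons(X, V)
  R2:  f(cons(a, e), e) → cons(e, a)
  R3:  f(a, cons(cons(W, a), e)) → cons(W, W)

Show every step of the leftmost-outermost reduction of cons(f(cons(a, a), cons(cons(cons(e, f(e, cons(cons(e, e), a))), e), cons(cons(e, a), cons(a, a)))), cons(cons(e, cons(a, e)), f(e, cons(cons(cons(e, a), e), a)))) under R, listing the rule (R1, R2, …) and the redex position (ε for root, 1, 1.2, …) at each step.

1. cons(f(cons(a, a), cons(cons(cons(e, f(e, cons(cons(e, e), a))), e), cons(cons(e, a), cons(a, a)))), cons(cons(e, cons(a, e)), f(e, cons(cons(cons(e, a), e), a))))  →  cons(cons(cons(cons(e, a), cons(a, a)), cons(e, f(e, cons(cons(e, e), a)))), cons(cons(e, cons(a, e)), f(e, cons(cons(cons(e, a), e), a))))   [R1 at 1]
2. cons(cons(cons(cons(e, a), cons(a, a)), cons(e, f(e, cons(cons(e, e), a)))), cons(cons(e, cons(a, e)), f(e, cons(cons(cons(e, a), e), a))))  →  cons(cons(cons(cons(e, a), cons(a, a)), cons(e, cons(a, e))), cons(cons(e, cons(a, e)), f(e, cons(cons(cons(e, a), e), a))))   [R1 at 1.2.2]
3. cons(cons(cons(cons(e, a), cons(a, a)), cons(e, cons(a, e))), cons(cons(e, cons(a, e)), f(e, cons(cons(cons(e, a), e), a))))  →  cons(cons(cons(cons(e, a), cons(a, a)), cons(e, cons(a, e))), cons(cons(e, cons(a, e)), cons(a, cons(e, a))))   [R1 at 2.2]

cons(cons(cons(cons(e, a), cons(a, a)), cons(e, cons(a, e))), cons(cons(e, cons(a, e)), cons(a, cons(e, a))))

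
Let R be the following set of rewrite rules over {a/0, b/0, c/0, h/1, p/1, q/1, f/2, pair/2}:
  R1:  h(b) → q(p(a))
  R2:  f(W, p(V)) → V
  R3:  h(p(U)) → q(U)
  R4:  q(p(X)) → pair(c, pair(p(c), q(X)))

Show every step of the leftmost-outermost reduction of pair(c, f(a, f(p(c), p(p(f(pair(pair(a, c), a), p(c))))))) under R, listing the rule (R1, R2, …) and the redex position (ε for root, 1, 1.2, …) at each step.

1. pair(c, f(a, f(p(c), p(p(f(pair(pair(a, c), a), p(c)))))))  →  pair(c, f(a, p(f(pair(pair(a, c), a), p(c)))))   [R2 at 2.2]
2. pair(c, f(a, p(f(pair(pair(a, c), a), p(c)))))  →  pair(c, f(pair(pair(a, c), a), p(c)))   [R2 at 2]
3. pair(c, f(pair(pair(a, c), a), p(c)))  →  pair(c, c)   [R2 at 2]

pair(c, c)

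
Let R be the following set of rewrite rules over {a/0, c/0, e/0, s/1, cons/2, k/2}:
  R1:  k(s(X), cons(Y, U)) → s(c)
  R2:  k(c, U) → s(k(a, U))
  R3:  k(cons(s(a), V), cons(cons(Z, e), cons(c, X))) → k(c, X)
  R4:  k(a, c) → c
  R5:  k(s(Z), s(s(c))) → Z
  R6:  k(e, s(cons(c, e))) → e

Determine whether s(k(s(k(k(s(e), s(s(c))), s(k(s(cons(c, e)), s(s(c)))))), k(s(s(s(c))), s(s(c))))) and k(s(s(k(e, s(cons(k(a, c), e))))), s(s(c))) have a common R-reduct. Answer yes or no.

yes — NF(t₁) = s(e), NF(t₂) = s(e)

Reduce t₁ = s(k(s(k(k(s(e), s(s(c))), s(k(s(cons(c, e)), s(s(c)))))), k(s(s(s(c))), s(s(c))))):
1. s(k(s(k(k(s(e), s(s(c))), s(k(s(cons(c, e)), s(s(c)))))), k(s(s(s(c))), s(s(c)))))  →  s(k(s(k(e, s(k(s(cons(c, e)), s(s(c)))))), k(s(s(s(c))), s(s(c)))))   [R5 at 1.1.1.1]
2. s(k(s(k(e, s(k(s(cons(c, e)), s(s(c)))))), k(s(s(s(c))), s(s(c)))))  →  s(k(s(k(e, s(cons(c, e)))), k(s(s(s(c))), s(s(c)))))   [R5 at 1.1.1.2.1]
3. s(k(s(k(e, s(cons(c, e)))), k(s(s(s(c))), s(s(c)))))  →  s(k(s(e), k(s(s(s(c))), s(s(c)))))   [R6 at 1.1.1]
4. s(k(s(e), k(s(s(s(c))), s(s(c)))))  →  s(k(s(e), s(s(c))))   [R5 at 1.2]
5. s(k(s(e), s(s(c))))  →  s(e)   [R5 at 1]

Reduce t₂ = k(s(s(k(e, s(cons(k(a, c), e))))), s(s(c))):
1. k(s(s(k(e, s(cons(k(a, c), e))))), s(s(c)))  →  s(k(e, s(cons(k(a, c), e))))   [R5 at ε]
2. s(k(e, s(cons(k(a, c), e))))  →  s(k(e, s(cons(c, e))))   [R4 at 1.2.1.1]
3. s(k(e, s(cons(c, e))))  →  s(e)   [R6 at 1]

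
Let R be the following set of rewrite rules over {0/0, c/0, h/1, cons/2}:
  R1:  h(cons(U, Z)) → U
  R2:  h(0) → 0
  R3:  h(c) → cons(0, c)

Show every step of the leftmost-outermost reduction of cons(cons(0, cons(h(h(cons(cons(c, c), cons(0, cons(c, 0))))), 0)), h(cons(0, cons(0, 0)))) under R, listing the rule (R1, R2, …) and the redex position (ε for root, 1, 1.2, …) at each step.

cons(cons(0, cons(c, 0)), 0)

1. cons(cons(0, cons(h(h(cons(cons(c, c), cons(0, cons(c, 0))))), 0)), h(cons(0, cons(0, 0))))  →  cons(cons(0, cons(h(cons(c, c)), 0)), h(cons(0, cons(0, 0))))   [R1 at 1.2.1.1]
2. cons(cons(0, cons(h(cons(c, c)), 0)), h(cons(0, cons(0, 0))))  →  cons(cons(0, cons(c, 0)), h(cons(0, cons(0, 0))))   [R1 at 1.2.1]
3. cons(cons(0, cons(c, 0)), h(cons(0, cons(0, 0))))  →  cons(cons(0, cons(c, 0)), 0)   [R1 at 2]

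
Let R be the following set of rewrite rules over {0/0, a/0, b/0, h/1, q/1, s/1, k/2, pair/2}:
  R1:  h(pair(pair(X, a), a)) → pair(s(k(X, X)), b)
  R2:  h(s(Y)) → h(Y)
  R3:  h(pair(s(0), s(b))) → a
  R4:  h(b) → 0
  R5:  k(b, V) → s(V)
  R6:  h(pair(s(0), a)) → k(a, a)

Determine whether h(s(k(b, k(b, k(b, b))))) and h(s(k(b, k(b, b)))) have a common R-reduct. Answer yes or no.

Reduce t₁ = h(s(k(b, k(b, k(b, b))))):
1. h(s(k(b, k(b, k(b, b)))))  →  h(k(b, k(b, k(b, b))))   [R2 at ε]
2. h(k(b, k(b, k(b, b))))  →  h(s(k(b, k(b, b))))   [R5 at 1]
3. h(s(k(b, k(b, b))))  →  h(k(b, k(b, b)))   [R2 at ε]
4. h(k(b, k(b, b)))  →  h(s(k(b, b)))   [R5 at 1]
5. h(s(k(b, b)))  →  h(k(b, b))   [R2 at ε]
6. h(k(b, b))  →  h(s(b))   [R5 at 1]
7. h(s(b))  →  h(b)   [R2 at ε]
8. h(b)  →  0   [R4 at ε]

Reduce t₂ = h(s(k(b, k(b, b)))):
1. h(s(k(b, k(b, b))))  →  h(k(b, k(b, b)))   [R2 at ε]
2. h(k(b, k(b, b)))  →  h(s(k(b, b)))   [R5 at 1]
3. h(s(k(b, b)))  →  h(k(b, b))   [R2 at ε]
4. h(k(b, b))  →  h(s(b))   [R5 at 1]
5. h(s(b))  →  h(b)   [R2 at ε]
6. h(b)  →  0   [R4 at ε]

yes — NF(t₁) = 0, NF(t₂) = 0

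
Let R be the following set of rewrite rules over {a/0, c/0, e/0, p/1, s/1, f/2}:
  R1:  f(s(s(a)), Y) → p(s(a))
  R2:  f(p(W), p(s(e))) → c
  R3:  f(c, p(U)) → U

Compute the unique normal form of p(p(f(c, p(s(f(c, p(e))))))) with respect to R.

1. p(p(f(c, p(s(f(c, p(e)))))))  →  p(p(s(f(c, p(e)))))   [R3 at 1.1]
2. p(p(s(f(c, p(e)))))  →  p(p(s(e)))   [R3 at 1.1.1]

p(p(s(e)))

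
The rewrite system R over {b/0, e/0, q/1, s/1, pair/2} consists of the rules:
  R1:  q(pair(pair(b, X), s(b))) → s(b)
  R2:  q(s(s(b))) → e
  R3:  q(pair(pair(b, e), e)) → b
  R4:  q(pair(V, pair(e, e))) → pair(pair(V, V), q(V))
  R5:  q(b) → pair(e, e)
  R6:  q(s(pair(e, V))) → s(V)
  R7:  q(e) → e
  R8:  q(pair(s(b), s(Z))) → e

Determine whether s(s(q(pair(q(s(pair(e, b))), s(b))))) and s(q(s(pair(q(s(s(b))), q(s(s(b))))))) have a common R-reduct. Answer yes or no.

Reduce t₁ = s(s(q(pair(q(s(pair(e, b))), s(b))))):
1. s(s(q(pair(q(s(pair(e, b))), s(b)))))  →  s(s(q(pair(s(b), s(b)))))   [R6 at 1.1.1.1]
2. s(s(q(pair(s(b), s(b)))))  →  s(s(e))   [R8 at 1.1]

Reduce t₂ = s(q(s(pair(q(s(s(b))), q(s(s(b))))))):
1. s(q(s(pair(q(s(s(b))), q(s(s(b)))))))  →  s(q(s(pair(e, q(s(s(b)))))))   [R2 at 1.1.1.1]
2. s(q(s(pair(e, q(s(s(b)))))))  →  s(s(q(s(s(b)))))   [R6 at 1]
3. s(s(q(s(s(b)))))  →  s(s(e))   [R2 at 1.1]

yes — NF(t₁) = s(s(e)), NF(t₂) = s(s(e))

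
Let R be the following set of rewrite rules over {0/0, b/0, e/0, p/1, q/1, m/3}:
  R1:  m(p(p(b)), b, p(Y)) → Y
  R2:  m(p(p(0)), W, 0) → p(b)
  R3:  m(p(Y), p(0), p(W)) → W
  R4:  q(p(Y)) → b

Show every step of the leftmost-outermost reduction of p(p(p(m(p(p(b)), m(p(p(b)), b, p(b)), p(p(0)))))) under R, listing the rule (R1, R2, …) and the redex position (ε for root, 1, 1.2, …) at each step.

p(p(p(p(0))))

1. p(p(p(m(p(p(b)), m(p(p(b)), b, p(b)), p(p(0))))))  →  p(p(p(m(p(p(b)), b, p(p(0))))))   [R1 at 1.1.1.2]
2. p(p(p(m(p(p(b)), b, p(p(0))))))  →  p(p(p(p(0))))   [R1 at 1.1.1]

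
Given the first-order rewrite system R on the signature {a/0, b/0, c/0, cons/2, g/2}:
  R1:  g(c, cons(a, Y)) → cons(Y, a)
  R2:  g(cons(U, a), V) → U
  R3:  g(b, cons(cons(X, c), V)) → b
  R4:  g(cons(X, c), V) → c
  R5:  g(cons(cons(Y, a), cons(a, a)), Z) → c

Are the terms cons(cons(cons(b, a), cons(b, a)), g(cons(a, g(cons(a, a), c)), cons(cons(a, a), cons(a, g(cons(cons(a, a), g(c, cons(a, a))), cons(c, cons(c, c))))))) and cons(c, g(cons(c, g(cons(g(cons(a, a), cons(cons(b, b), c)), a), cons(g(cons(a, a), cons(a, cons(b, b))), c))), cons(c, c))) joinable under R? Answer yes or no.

no — NF(t₁) = cons(cons(cons(b, a), cons(b, a)), a), NF(t₂) = cons(c, c)

Reduce t₁ = cons(cons(cons(b, a), cons(b, a)), g(cons(a, g(cons(a, a), c)), cons(cons(a, a), cons(a, g(cons(cons(a, a), g(c, cons(a, a))), cons(c, cons(c, c))))))):
1. cons(cons(cons(b, a), cons(b, a)), g(cons(a, g(cons(a, a), c)), cons(cons(a, a), cons(a, g(cons(cons(a, a), g(c, cons(a, a))), cons(c, cons(c, c)))))))  →  cons(cons(cons(b, a), cons(b, a)), g(cons(a, a), cons(cons(a, a), cons(a, g(cons(cons(a, a), g(c, cons(a, a))), cons(c, cons(c, c)))))))   [R2 at 2.1.2]
2. cons(cons(cons(b, a), cons(b, a)), g(cons(a, a), cons(cons(a, a), cons(a, g(cons(cons(a, a), g(c, cons(a, a))), cons(c, cons(c, c)))))))  →  cons(cons(cons(b, a), cons(b, a)), a)   [R2 at 2]

Reduce t₂ = cons(c, g(cons(c, g(cons(g(cons(a, a), cons(cons(b, b), c)), a), cons(g(cons(a, a), cons(a, cons(b, b))), c))), cons(c, c))):
1. cons(c, g(cons(c, g(cons(g(cons(a, a), cons(cons(b, b), c)), a), cons(g(cons(a, a), cons(a, cons(b, b))), c))), cons(c, c)))  →  cons(c, g(cons(c, g(cons(a, a), cons(cons(b, b), c))), cons(c, c)))   [R2 at 2.1.2]
2. cons(c, g(cons(c, g(cons(a, a), cons(cons(b, b), c))), cons(c, c)))  →  cons(c, g(cons(c, a), cons(c, c)))   [R2 at 2.1.2]
3. cons(c, g(cons(c, a), cons(c, c)))  →  cons(c, c)   [R2 at 2]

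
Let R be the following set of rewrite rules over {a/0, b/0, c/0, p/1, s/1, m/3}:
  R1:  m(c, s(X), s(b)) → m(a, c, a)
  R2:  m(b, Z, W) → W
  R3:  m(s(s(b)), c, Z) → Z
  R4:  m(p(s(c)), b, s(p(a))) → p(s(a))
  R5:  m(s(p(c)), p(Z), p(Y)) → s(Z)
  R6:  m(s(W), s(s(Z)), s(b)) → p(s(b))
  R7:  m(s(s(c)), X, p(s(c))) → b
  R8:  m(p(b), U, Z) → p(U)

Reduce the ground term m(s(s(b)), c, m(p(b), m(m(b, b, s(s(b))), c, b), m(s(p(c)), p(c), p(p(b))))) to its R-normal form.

p(b)

1. m(s(s(b)), c, m(p(b), m(m(b, b, s(s(b))), c, b), m(s(p(c)), p(c), p(p(b)))))  →  m(p(b), m(m(b, b, s(s(b))), c, b), m(s(p(c)), p(c), p(p(b))))   [R3 at ε]
2. m(p(b), m(m(b, b, s(s(b))), c, b), m(s(p(c)), p(c), p(p(b))))  →  p(m(m(b, b, s(s(b))), c, b))   [R8 at ε]
3. p(m(m(b, b, s(s(b))), c, b))  →  p(m(s(s(b)), c, b))   [R2 at 1.1]
4. p(m(s(s(b)), c, b))  →  p(b)   [R3 at 1]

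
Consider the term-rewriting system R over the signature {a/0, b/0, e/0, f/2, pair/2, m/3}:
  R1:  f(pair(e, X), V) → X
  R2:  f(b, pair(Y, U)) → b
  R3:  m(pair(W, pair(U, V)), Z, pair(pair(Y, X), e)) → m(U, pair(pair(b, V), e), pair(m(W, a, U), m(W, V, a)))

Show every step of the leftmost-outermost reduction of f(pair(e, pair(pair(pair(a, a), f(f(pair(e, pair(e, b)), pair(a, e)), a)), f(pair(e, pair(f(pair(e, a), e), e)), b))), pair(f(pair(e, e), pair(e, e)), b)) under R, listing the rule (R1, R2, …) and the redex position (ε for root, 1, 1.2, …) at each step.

1. f(pair(e, pair(pair(pair(a, a), f(f(pair(e, pair(e, b)), pair(a, e)), a)), f(pair(e, pair(f(pair(e, a), e), e)), b))), pair(f(pair(e, e), pair(e, e)), b))  →  pair(pair(pair(a, a), f(f(pair(e, pair(e, b)), pair(a, e)), a)), f(pair(e, pair(f(pair(e, a), e), e)), b))   [R1 at ε]
2. pair(pair(pair(a, a), f(f(pair(e, pair(e, b)), pair(a, e)), a)), f(pair(e, pair(f(pair(e, a), e), e)), b))  →  pair(pair(pair(a, a), f(pair(e, b), a)), f(pair(e, pair(f(pair(e, a), e), e)), b))   [R1 at 1.2.1]
3. pair(pair(pair(a, a), f(pair(e, b), a)), f(pair(e, pair(f(pair(e, a), e), e)), b))  →  pair(pair(pair(a, a), b), f(pair(e, pair(f(pair(e, a), e), e)), b))   [R1 at 1.2]
4. pair(pair(pair(a, a), b), f(pair(e, pair(f(pair(e, a), e), e)), b))  →  pair(pair(pair(a, a), b), pair(f(pair(e, a), e), e))   [R1 at 2]
5. pair(pair(pair(a, a), b), pair(f(pair(e, a), e), e))  →  pair(pair(pair(a, a), b), pair(a, e))   [R1 at 2.1]

pair(pair(pair(a, a), b), pair(a, e))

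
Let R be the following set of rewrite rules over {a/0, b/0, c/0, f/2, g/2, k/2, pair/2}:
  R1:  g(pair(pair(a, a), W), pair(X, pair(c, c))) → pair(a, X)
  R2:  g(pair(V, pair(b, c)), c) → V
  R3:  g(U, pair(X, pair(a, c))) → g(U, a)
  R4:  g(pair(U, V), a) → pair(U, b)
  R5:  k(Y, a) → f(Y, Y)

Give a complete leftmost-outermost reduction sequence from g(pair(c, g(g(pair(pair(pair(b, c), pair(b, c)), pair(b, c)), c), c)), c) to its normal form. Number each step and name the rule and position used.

c

1. g(pair(c, g(g(pair(pair(pair(b, c), pair(b, c)), pair(b, c)), c), c)), c)  →  g(pair(c, g(pair(pair(b, c), pair(b, c)), c)), c)   [R2 at 1.2.1]
2. g(pair(c, g(pair(pair(b, c), pair(b, c)), c)), c)  →  g(pair(c, pair(b, c)), c)   [R2 at 1.2]
3. g(pair(c, pair(b, c)), c)  →  c   [R2 at ε]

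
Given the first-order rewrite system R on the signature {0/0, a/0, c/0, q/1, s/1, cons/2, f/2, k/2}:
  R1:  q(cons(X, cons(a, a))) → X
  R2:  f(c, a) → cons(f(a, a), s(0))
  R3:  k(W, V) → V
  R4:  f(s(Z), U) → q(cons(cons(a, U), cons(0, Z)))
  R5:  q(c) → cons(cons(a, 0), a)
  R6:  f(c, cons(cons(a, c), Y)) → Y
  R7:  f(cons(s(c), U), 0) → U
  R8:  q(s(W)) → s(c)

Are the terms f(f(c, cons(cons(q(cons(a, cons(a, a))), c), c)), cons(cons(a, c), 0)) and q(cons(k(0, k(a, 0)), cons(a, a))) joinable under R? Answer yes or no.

Reduce t₁ = f(f(c, cons(cons(q(cons(a, cons(a, a))), c), c)), cons(cons(a, c), 0)):
1. f(f(c, cons(cons(q(cons(a, cons(a, a))), c), c)), cons(cons(a, c), 0))  →  f(f(c, cons(cons(a, c), c)), cons(cons(a, c), 0))   [R1 at 1.2.1.1]
2. f(f(c, cons(cons(a, c), c)), cons(cons(a, c), 0))  →  f(c, cons(cons(a, c), 0))   [R6 at 1]
3. f(c, cons(cons(a, c), 0))  →  0   [R6 at ε]

Reduce t₂ = q(cons(k(0, k(a, 0)), cons(a, a))):
1. q(cons(k(0, k(a, 0)), cons(a, a)))  →  k(0, k(a, 0))   [R1 at ε]
2. k(0, k(a, 0))  →  k(a, 0)   [R3 at ε]
3. k(a, 0)  →  0   [R3 at ε]

yes — NF(t₁) = 0, NF(t₂) = 0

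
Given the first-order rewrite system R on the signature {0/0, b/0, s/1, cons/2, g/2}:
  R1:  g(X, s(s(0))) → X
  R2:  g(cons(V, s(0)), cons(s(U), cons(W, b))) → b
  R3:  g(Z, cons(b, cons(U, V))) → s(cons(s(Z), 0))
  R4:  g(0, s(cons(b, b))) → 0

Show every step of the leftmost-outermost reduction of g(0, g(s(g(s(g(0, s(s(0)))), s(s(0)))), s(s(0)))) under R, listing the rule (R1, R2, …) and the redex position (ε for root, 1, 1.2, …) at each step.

0

1. g(0, g(s(g(s(g(0, s(s(0)))), s(s(0)))), s(s(0))))  →  g(0, s(g(s(g(0, s(s(0)))), s(s(0)))))   [R1 at 2]
2. g(0, s(g(s(g(0, s(s(0)))), s(s(0)))))  →  g(0, s(s(g(0, s(s(0))))))   [R1 at 2.1]
3. g(0, s(s(g(0, s(s(0))))))  →  g(0, s(s(0)))   [R1 at 2.1.1]
4. g(0, s(s(0)))  →  0   [R1 at ε]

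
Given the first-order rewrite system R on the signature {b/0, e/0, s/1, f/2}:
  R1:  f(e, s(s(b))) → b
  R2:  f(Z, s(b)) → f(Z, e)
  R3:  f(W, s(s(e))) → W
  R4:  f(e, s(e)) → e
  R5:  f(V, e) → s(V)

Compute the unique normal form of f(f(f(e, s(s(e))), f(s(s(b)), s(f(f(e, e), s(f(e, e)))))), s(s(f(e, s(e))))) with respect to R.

1. f(f(f(e, s(s(e))), f(s(s(b)), s(f(f(e, e), s(f(e, e)))))), s(s(f(e, s(e)))))  →  f(f(e, f(s(s(b)), s(f(f(e, e), s(f(e, e)))))), s(s(f(e, s(e)))))   [R3 at 1.1]
2. f(f(e, f(s(s(b)), s(f(f(e, e), s(f(e, e)))))), s(s(f(e, s(e)))))  →  f(f(e, f(s(s(b)), s(f(s(e), s(f(e, e)))))), s(s(f(e, s(e)))))   [R5 at 1.2.2.1.1]
3. f(f(e, f(s(s(b)), s(f(s(e), s(f(e, e)))))), s(s(f(e, s(e)))))  →  f(f(e, f(s(s(b)), s(f(s(e), s(s(e)))))), s(s(f(e, s(e)))))   [R5 at 1.2.2.1.2.1]
4. f(f(e, f(s(s(b)), s(f(s(e), s(s(e)))))), s(s(f(e, s(e)))))  →  f(f(e, f(s(s(b)), s(s(e)))), s(s(f(e, s(e)))))   [R3 at 1.2.2.1]
5. f(f(e, f(s(s(b)), s(s(e)))), s(s(f(e, s(e)))))  →  f(f(e, s(s(b))), s(s(f(e, s(e)))))   [R3 at 1.2]
6. f(f(e, s(s(b))), s(s(f(e, s(e)))))  →  f(b, s(s(f(e, s(e)))))   [R1 at 1]
7. f(b, s(s(f(e, s(e)))))  →  f(b, s(s(e)))   [R4 at 2.1.1]
8. f(b, s(s(e)))  →  b   [R3 at ε]

b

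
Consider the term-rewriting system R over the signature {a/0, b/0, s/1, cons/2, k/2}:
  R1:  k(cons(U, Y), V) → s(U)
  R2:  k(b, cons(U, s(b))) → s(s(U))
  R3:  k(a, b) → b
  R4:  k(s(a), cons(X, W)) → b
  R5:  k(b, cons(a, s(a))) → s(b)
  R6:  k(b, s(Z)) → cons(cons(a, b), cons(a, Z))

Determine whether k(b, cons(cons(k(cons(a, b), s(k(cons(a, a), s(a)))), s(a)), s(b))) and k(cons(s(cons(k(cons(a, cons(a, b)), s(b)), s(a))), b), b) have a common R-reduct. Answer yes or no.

Reduce t₁ = k(b, cons(cons(k(cons(a, b), s(k(cons(a, a), s(a)))), s(a)), s(b))):
1. k(b, cons(cons(k(cons(a, b), s(k(cons(a, a), s(a)))), s(a)), s(b)))  →  s(s(cons(k(cons(a, b), s(k(cons(a, a), s(a)))), s(a))))   [R2 at ε]
2. s(s(cons(k(cons(a, b), s(k(cons(a, a), s(a)))), s(a))))  →  s(s(cons(s(a), s(a))))   [R1 at 1.1.1]

Reduce t₂ = k(cons(s(cons(k(cons(a, cons(a, b)), s(b)), s(a))), b), b):
1. k(cons(s(cons(k(cons(a, cons(a, b)), s(b)), s(a))), b), b)  →  s(s(cons(k(cons(a, cons(a, b)), s(b)), s(a))))   [R1 at ε]
2. s(s(cons(k(cons(a, cons(a, b)), s(b)), s(a))))  →  s(s(cons(s(a), s(a))))   [R1 at 1.1.1]

yes — NF(t₁) = s(s(cons(s(a), s(a)))), NF(t₂) = s(s(cons(s(a), s(a))))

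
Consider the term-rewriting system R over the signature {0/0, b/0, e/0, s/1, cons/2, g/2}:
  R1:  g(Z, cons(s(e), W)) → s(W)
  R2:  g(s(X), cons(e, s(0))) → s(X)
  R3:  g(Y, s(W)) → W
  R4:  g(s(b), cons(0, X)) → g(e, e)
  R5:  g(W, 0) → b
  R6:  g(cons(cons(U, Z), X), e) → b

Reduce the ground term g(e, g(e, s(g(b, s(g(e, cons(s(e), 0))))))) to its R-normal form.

1. g(e, g(e, s(g(b, s(g(e, cons(s(e), 0)))))))  →  g(e, g(b, s(g(e, cons(s(e), 0)))))   [R3 at 2]
2. g(e, g(b, s(g(e, cons(s(e), 0)))))  →  g(e, g(e, cons(s(e), 0)))   [R3 at 2]
3. g(e, g(e, cons(s(e), 0)))  →  g(e, s(0))   [R1 at 2]
4. g(e, s(0))  →  0   [R3 at ε]

0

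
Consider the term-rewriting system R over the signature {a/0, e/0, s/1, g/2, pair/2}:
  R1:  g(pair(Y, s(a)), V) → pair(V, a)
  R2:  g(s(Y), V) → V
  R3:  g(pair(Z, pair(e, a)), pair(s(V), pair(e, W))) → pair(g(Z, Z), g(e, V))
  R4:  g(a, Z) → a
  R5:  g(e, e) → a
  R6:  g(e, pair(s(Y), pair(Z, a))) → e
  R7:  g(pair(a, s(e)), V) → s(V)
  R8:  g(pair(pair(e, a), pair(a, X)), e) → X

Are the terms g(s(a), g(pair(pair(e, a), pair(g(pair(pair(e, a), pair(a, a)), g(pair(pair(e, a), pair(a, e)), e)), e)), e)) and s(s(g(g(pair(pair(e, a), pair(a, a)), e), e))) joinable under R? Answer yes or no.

no — NF(t₁) = e, NF(t₂) = s(s(a))

Reduce t₁ = g(s(a), g(pair(pair(e, a), pair(g(pair(pair(e, a), pair(a, a)), g(pair(pair(e, a), pair(a, e)), e)), e)), e)):
1. g(s(a), g(pair(pair(e, a), pair(g(pair(pair(e, a), pair(a, a)), g(pair(pair(e, a), pair(a, e)), e)), e)), e))  →  g(pair(pair(e, a), pair(g(pair(pair(e, a), pair(a, a)), g(pair(pair(e, a), pair(a, e)), e)), e)), e)   [R2 at ε]
2. g(pair(pair(e, a), pair(g(pair(pair(e, a), pair(a, a)), g(pair(pair(e, a), pair(a, e)), e)), e)), e)  →  g(pair(pair(e, a), pair(g(pair(pair(e, a), pair(a, a)), e), e)), e)   [R8 at 1.2.1.2]
3. g(pair(pair(e, a), pair(g(pair(pair(e, a), pair(a, a)), e), e)), e)  →  g(pair(pair(e, a), pair(a, e)), e)   [R8 at 1.2.1]
4. g(pair(pair(e, a), pair(a, e)), e)  →  e   [R8 at ε]

Reduce t₂ = s(s(g(g(pair(pair(e, a), pair(a, a)), e), e))):
1. s(s(g(g(pair(pair(e, a), pair(a, a)), e), e)))  →  s(s(g(a, e)))   [R8 at 1.1.1]
2. s(s(g(a, e)))  →  s(s(a))   [R4 at 1.1]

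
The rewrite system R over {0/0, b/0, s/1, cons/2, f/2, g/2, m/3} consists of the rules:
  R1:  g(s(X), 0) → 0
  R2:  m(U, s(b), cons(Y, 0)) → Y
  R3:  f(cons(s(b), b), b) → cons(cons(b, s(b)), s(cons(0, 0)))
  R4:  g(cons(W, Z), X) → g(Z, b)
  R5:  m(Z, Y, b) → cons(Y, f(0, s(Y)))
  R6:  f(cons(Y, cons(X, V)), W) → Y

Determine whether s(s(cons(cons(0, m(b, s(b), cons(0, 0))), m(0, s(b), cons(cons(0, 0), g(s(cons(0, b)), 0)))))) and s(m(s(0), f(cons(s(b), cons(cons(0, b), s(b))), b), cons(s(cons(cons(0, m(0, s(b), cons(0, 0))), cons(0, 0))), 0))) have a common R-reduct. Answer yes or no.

Reduce t₁ = s(s(cons(cons(0, m(b, s(b), cons(0, 0))), m(0, s(b), cons(cons(0, 0), g(s(cons(0, b)), 0)))))):
1. s(s(cons(cons(0, m(b, s(b), cons(0, 0))), m(0, s(b), cons(cons(0, 0), g(s(cons(0, b)), 0))))))  →  s(s(cons(cons(0, 0), m(0, s(b), cons(cons(0, 0), g(s(cons(0, b)), 0))))))   [R2 at 1.1.1.2]
2. s(s(cons(cons(0, 0), m(0, s(b), cons(cons(0, 0), g(s(cons(0, b)), 0))))))  →  s(s(cons(cons(0, 0), m(0, s(b), cons(cons(0, 0), 0)))))   [R1 at 1.1.2.3.2]
3. s(s(cons(cons(0, 0), m(0, s(b), cons(cons(0, 0), 0)))))  →  s(s(cons(cons(0, 0), cons(0, 0))))   [R2 at 1.1.2]

Reduce t₂ = s(m(s(0), f(cons(s(b), cons(cons(0, b), s(b))), b), cons(s(cons(cons(0, m(0, s(b), cons(0, 0))), cons(0, 0))), 0))):
1. s(m(s(0), f(cons(s(b), cons(cons(0, b), s(b))), b), cons(s(cons(cons(0, m(0, s(b), cons(0, 0))), cons(0, 0))), 0)))  →  s(m(s(0), s(b), cons(s(cons(cons(0, m(0, s(b), cons(0, 0))), cons(0, 0))), 0)))   [R6 at 1.2]
2. s(m(s(0), s(b), cons(s(cons(cons(0, m(0, s(b), cons(0, 0))), cons(0, 0))), 0)))  →  s(s(cons(cons(0, m(0, s(b), cons(0, 0))), cons(0, 0))))   [R2 at 1]
3. s(s(cons(cons(0, m(0, s(b), cons(0, 0))), cons(0, 0))))  →  s(s(cons(cons(0, 0), cons(0, 0))))   [R2 at 1.1.1.2]

yes — NF(t₁) = s(s(cons(cons(0, 0), cons(0, 0)))), NF(t₂) = s(s(cons(cons(0, 0), cons(0, 0))))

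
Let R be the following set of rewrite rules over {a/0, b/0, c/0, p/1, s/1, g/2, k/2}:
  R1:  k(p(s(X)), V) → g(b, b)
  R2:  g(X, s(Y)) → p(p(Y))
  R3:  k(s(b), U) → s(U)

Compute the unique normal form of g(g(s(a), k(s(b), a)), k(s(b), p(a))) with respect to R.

p(p(p(a)))

1. g(g(s(a), k(s(b), a)), k(s(b), p(a)))  →  g(g(s(a), s(a)), k(s(b), p(a)))   [R3 at 1.2]
2. g(g(s(a), s(a)), k(s(b), p(a)))  →  g(p(p(a)), k(s(b), p(a)))   [R2 at 1]
3. g(p(p(a)), k(s(b), p(a)))  →  g(p(p(a)), s(p(a)))   [R3 at 2]
4. g(p(p(a)), s(p(a)))  →  p(p(p(a)))   [R2 at ε]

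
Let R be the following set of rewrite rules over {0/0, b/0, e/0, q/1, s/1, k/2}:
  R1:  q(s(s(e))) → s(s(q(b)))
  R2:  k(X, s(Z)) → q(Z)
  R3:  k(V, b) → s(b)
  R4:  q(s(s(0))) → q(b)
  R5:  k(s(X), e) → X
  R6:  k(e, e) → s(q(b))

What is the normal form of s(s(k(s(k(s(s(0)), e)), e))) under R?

s(s(s(0)))

1. s(s(k(s(k(s(s(0)), e)), e)))  →  s(s(k(s(s(0)), e)))   [R5 at 1.1]
2. s(s(k(s(s(0)), e)))  →  s(s(s(0)))   [R5 at 1.1]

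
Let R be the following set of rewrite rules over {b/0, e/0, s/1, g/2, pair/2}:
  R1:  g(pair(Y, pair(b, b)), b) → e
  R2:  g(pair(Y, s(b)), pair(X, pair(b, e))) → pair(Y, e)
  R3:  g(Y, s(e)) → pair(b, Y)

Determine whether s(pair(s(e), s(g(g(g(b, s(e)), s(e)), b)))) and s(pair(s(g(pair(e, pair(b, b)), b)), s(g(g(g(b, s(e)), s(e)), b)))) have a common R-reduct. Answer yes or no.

yes — NF(t₁) = s(pair(s(e), s(e))), NF(t₂) = s(pair(s(e), s(e)))

Reduce t₁ = s(pair(s(e), s(g(g(g(b, s(e)), s(e)), b)))):
1. s(pair(s(e), s(g(g(g(b, s(e)), s(e)), b))))  →  s(pair(s(e), s(g(pair(b, g(b, s(e))), b))))   [R3 at 1.2.1.1]
2. s(pair(s(e), s(g(pair(b, g(b, s(e))), b))))  →  s(pair(s(e), s(g(pair(b, pair(b, b)), b))))   [R3 at 1.2.1.1.2]
3. s(pair(s(e), s(g(pair(b, pair(b, b)), b))))  →  s(pair(s(e), s(e)))   [R1 at 1.2.1]

Reduce t₂ = s(pair(s(g(pair(e, pair(b, b)), b)), s(g(g(g(b, s(e)), s(e)), b)))):
1. s(pair(s(g(pair(e, pair(b, b)), b)), s(g(g(g(b, s(e)), s(e)), b))))  →  s(pair(s(e), s(g(g(g(b, s(e)), s(e)), b))))   [R1 at 1.1.1]
2. s(pair(s(e), s(g(g(g(b, s(e)), s(e)), b))))  →  s(pair(s(e), s(g(pair(b, g(b, s(e))), b))))   [R3 at 1.2.1.1]
3. s(pair(s(e), s(g(pair(b, g(b, s(e))), b))))  →  s(pair(s(e), s(g(pair(b, pair(b, b)), b))))   [R3 at 1.2.1.1.2]
4. s(pair(s(e), s(g(pair(b, pair(b, b)), b))))  →  s(pair(s(e), s(e)))   [R1 at 1.2.1]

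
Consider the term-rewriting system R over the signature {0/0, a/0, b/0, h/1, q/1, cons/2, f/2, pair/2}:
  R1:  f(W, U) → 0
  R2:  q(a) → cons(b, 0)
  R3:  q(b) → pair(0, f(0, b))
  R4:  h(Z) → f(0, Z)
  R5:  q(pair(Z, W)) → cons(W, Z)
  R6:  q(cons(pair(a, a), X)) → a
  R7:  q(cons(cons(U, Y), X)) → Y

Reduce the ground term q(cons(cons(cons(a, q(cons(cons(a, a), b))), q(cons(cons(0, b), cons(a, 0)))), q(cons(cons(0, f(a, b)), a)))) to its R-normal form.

b

1. q(cons(cons(cons(a, q(cons(cons(a, a), b))), q(cons(cons(0, b), cons(a, 0)))), q(cons(cons(0, f(a, b)), a))))  →  q(cons(cons(0, b), cons(a, 0)))   [R7 at ε]
2. q(cons(cons(0, b), cons(a, 0)))  →  b   [R7 at ε]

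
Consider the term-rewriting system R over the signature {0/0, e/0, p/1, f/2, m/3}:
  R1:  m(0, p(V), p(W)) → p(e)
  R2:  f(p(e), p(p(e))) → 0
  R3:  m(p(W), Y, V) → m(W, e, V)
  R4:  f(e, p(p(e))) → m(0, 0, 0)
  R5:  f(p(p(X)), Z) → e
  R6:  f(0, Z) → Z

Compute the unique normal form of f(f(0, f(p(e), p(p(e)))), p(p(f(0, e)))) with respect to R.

1. f(f(0, f(p(e), p(p(e)))), p(p(f(0, e))))  →  f(f(p(e), p(p(e))), p(p(f(0, e))))   [R6 at 1]
2. f(f(p(e), p(p(e))), p(p(f(0, e))))  →  f(0, p(p(f(0, e))))   [R2 at 1]
3. f(0, p(p(f(0, e))))  →  p(p(f(0, e)))   [R6 at ε]
4. p(p(f(0, e)))  →  p(p(e))   [R6 at 1.1]

p(p(e))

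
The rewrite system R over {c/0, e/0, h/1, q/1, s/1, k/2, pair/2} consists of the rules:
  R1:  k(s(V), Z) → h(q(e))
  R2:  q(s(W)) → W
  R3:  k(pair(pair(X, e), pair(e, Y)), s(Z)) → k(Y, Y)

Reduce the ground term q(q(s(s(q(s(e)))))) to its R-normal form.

1. q(q(s(s(q(s(e))))))  →  q(s(q(s(e))))   [R2 at 1]
2. q(s(q(s(e))))  →  q(s(e))   [R2 at ε]
3. q(s(e))  →  e   [R2 at ε]

e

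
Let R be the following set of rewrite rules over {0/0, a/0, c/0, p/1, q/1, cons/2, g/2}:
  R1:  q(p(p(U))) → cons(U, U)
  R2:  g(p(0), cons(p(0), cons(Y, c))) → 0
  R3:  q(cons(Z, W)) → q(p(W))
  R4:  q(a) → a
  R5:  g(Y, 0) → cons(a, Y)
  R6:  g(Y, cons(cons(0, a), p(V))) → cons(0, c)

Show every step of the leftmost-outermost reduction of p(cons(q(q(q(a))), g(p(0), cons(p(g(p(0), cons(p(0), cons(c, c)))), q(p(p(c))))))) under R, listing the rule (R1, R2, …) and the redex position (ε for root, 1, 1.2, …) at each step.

p(cons(a, 0))

1. p(cons(q(q(q(a))), g(p(0), cons(p(g(p(0), cons(p(0), cons(c, c)))), q(p(p(c)))))))  →  p(cons(q(q(a)), g(p(0), cons(p(g(p(0), cons(p(0), cons(c, c)))), q(p(p(c)))))))   [R4 at 1.1.1.1]
2. p(cons(q(q(a)), g(p(0), cons(p(g(p(0), cons(p(0), cons(c, c)))), q(p(p(c)))))))  →  p(cons(q(a), g(p(0), cons(p(g(p(0), cons(p(0), cons(c, c)))), q(p(p(c)))))))   [R4 at 1.1.1]
3. p(cons(q(a), g(p(0), cons(p(g(p(0), cons(p(0), cons(c, c)))), q(p(p(c)))))))  →  p(cons(a, g(p(0), cons(p(g(p(0), cons(p(0), cons(c, c)))), q(p(p(c)))))))   [R4 at 1.1]
4. p(cons(a, g(p(0), cons(p(g(p(0), cons(p(0), cons(c, c)))), q(p(p(c)))))))  →  p(cons(a, g(p(0), cons(p(0), q(p(p(c)))))))   [R2 at 1.2.2.1.1]
5. p(cons(a, g(p(0), cons(p(0), q(p(p(c)))))))  →  p(cons(a, g(p(0), cons(p(0), cons(c, c)))))   [R1 at 1.2.2.2]
6. p(cons(a, g(p(0), cons(p(0), cons(c, c)))))  →  p(cons(a, 0))   [R2 at 1.2]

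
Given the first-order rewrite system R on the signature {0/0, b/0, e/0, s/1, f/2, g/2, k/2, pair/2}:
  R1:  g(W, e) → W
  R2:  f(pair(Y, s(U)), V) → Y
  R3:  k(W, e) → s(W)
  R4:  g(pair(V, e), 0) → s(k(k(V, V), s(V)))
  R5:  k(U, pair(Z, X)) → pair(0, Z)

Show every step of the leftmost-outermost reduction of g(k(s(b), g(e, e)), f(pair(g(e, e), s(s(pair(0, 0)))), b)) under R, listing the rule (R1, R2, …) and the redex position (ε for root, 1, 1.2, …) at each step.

1. g(k(s(b), g(e, e)), f(pair(g(e, e), s(s(pair(0, 0)))), b))  →  g(k(s(b), e), f(pair(g(e, e), s(s(pair(0, 0)))), b))   [R1 at 1.2]
2. g(k(s(b), e), f(pair(g(e, e), s(s(pair(0, 0)))), b))  →  g(s(s(b)), f(pair(g(e, e), s(s(pair(0, 0)))), b))   [R3 at 1]
3. g(s(s(b)), f(pair(g(e, e), s(s(pair(0, 0)))), b))  →  g(s(s(b)), g(e, e))   [R2 at 2]
4. g(s(s(b)), g(e, e))  →  g(s(s(b)), e)   [R1 at 2]
5. g(s(s(b)), e)  →  s(s(b))   [R1 at ε]

s(s(b))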